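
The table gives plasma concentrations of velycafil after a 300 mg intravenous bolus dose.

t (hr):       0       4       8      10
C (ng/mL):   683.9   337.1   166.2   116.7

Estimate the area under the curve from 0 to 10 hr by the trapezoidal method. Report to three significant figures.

AUC = 3330 ng/mL·hr

Trapezoidal AUC_0→10:
  [0→4]: (683.9+337.1)/2 × 4 = 2042.0
  [4→8]: (337.1+166.2)/2 × 4 = 1006.6
  [8→10]: (166.2+116.7)/2 × 2 = 282.9
  Sum = 3331.5 ng/mL·hr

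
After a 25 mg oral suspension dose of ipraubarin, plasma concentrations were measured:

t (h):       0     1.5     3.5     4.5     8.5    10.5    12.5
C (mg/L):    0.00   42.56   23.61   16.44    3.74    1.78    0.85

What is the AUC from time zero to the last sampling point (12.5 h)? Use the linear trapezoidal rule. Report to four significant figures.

AUC = 166.6 mg/L·h

Trapezoidal AUC_0→12.5:
  [0→1.5]: (0.00+42.56)/2 × 1.5 = 31.92
  [1.5→3.5]: (42.56+23.61)/2 × 2 = 66.17
  [3.5→4.5]: (23.61+16.44)/2 × 1 = 20.025
  [4.5→8.5]: (16.44+3.74)/2 × 4 = 40.36
  [8.5→10.5]: (3.74+1.78)/2 × 2 = 5.52
  [10.5→12.5]: (1.78+0.85)/2 × 2 = 2.63
  Sum = 166.625 mg/L·h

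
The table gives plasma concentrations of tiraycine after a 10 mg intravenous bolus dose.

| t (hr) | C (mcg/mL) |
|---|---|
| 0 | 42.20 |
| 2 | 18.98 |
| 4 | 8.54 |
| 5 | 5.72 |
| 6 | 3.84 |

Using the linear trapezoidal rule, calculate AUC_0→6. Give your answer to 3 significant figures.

Trapezoidal AUC_0→6:
  [0→2]: (42.20+18.98)/2 × 2 = 61.18
  [2→4]: (18.98+8.54)/2 × 2 = 27.52
  [4→5]: (8.54+5.72)/2 × 1 = 7.13
  [5→6]: (5.72+3.84)/2 × 1 = 4.78
  Sum = 100.61 mcg/mL·hr

AUC = 101 mcg/mL·hr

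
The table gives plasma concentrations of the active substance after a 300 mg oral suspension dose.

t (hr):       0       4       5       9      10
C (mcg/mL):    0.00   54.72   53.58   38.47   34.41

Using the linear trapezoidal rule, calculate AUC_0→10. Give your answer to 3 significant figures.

Trapezoidal AUC_0→10:
  [0→4]: (0.00+54.72)/2 × 4 = 109.44
  [4→5]: (54.72+53.58)/2 × 1 = 54.15
  [5→9]: (53.58+38.47)/2 × 4 = 184.1
  [9→10]: (38.47+34.41)/2 × 1 = 36.44
  Sum = 384.13 mcg/mL·hr

AUC = 384 mcg/mL·hr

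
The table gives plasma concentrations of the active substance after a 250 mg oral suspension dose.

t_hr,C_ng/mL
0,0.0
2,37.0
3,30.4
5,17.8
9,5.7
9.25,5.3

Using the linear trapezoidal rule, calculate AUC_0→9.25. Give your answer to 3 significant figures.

AUC = 167 ng/mL·hr

Trapezoidal AUC_0→9.25:
  [0→2]: (0.0+37.0)/2 × 2 = 37.0
  [2→3]: (37.0+30.4)/2 × 1 = 33.7
  [3→5]: (30.4+17.8)/2 × 2 = 48.2
  [5→9]: (17.8+5.7)/2 × 4 = 47.0
  [9→9.25]: (5.7+5.3)/2 × 0.25 = 1.375
  Sum = 167.275 ng/mL·hr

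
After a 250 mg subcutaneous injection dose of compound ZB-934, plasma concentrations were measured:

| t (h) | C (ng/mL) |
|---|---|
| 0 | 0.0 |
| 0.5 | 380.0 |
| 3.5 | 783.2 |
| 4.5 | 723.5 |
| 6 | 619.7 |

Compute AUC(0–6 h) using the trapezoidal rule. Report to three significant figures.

Trapezoidal AUC_0→6:
  [0→0.5]: (0.0+380.0)/2 × 0.5 = 95.0
  [0.5→3.5]: (380.0+783.2)/2 × 3 = 1744.8
  [3.5→4.5]: (783.2+723.5)/2 × 1 = 753.35
  [4.5→6]: (723.5+619.7)/2 × 1.5 = 1007.4
  Sum = 3600.55 ng/mL·h

AUC = 3600 ng/mL·h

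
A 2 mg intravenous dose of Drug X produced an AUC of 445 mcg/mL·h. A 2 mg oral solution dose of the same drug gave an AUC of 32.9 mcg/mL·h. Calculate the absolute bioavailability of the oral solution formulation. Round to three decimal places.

F = 0.074

F = (AUC_ev / D_ev) / (AUC_iv / D_iv)
  = (32.9/2) / (445/2)
  = 16.45 / 222.5 = 0.0739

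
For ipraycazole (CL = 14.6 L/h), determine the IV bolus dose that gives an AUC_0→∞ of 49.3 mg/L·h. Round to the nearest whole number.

Dose = 720 mg

Dose_iv = CL × AUC_0→∞
     = 14.6 × 49.3 = 719.78 mg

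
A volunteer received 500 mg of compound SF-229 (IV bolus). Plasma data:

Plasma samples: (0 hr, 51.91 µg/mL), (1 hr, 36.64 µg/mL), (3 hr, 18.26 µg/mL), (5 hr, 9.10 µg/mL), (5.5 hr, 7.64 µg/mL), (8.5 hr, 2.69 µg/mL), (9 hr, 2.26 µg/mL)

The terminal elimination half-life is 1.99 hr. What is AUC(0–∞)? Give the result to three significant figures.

Trapezoidal AUC_0→9:
  [0→1]: (51.91+36.64)/2 × 1 = 44.275
  [1→3]: (36.64+18.26)/2 × 2 = 54.9
  [3→5]: (18.26+9.10)/2 × 2 = 27.36
  [5→5.5]: (9.10+7.64)/2 × 0.5 = 4.185
  [5.5→8.5]: (7.64+2.69)/2 × 3 = 15.495
  [8.5→9]: (2.69+2.26)/2 × 0.5 = 1.2375
  Sum = 147.4525 µg/mL·hr
k_e = ln2 / t½ = 0.693147 / 1.99 = 0.3483 hr^-1
Extrapolated tail: C_last / k_e = 2.26 / 0.3483 = 6.489
AUC_0→∞ = 147.4525 + 6.489 = 153.9415 µg/mL·hr

AUC = 154 µg/mL·hr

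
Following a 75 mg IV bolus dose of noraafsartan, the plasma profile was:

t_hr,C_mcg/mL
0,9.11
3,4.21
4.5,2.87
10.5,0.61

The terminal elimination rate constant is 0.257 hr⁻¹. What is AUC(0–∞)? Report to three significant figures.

AUC = 38.1 mcg/mL·hr

Trapezoidal AUC_0→10.5:
  [0→3]: (9.11+4.21)/2 × 3 = 19.98
  [3→4.5]: (4.21+2.87)/2 × 1.5 = 5.31
  [4.5→10.5]: (2.87+0.61)/2 × 6 = 10.44
  Sum = 35.73 mcg/mL·hr
Extrapolated tail: C_last / k_e = 0.61 / 0.257 = 2.374
AUC_0→∞ = 35.73 + 2.374 = 38.104 mcg/mL·hr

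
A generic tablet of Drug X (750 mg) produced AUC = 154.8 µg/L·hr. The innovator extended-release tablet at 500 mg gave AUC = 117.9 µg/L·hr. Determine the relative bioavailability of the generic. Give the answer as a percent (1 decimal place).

F_rel = (AUC_test/D_test) / (AUC_ref/D_ref)
      = (154.8/750) / (117.9/500)
      = 0.2064 / 0.2358 = 0.8753 = 87.53%

F_rel = 87.5%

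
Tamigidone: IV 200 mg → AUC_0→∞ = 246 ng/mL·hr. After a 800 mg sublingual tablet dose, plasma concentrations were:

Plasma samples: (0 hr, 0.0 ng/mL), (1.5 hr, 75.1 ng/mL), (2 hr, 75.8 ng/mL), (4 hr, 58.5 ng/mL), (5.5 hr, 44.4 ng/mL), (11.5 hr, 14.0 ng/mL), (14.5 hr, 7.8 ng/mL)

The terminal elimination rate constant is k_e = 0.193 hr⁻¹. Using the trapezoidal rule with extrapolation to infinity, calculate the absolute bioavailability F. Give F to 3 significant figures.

F = 0.563

Trapezoidal AUC_0→14.5 (sublingual tablet):
  [0→1.5]: (0.0+75.1)/2 × 1.5 = 56.325
  [1.5→2]: (75.1+75.8)/2 × 0.5 = 37.725
  [2→4]: (75.8+58.5)/2 × 2 = 134.3
  [4→5.5]: (58.5+44.4)/2 × 1.5 = 77.175
  [5.5→11.5]: (44.4+14.0)/2 × 6 = 175.2
  [11.5→14.5]: (14.0+7.8)/2 × 3 = 32.7
  Sum = 513.425 ng/mL·hr
Tail: C_last/k_e = 7.8/0.193 = 40.415
AUC_0→∞ (sublingual tablet) = 513.425 + 40.415 = 553.84 ng/mL·hr
F = (AUC_ev/D_ev)/(AUC_iv/D_iv) = (553.84/800)/(246/200) = 0.6923/1.23 = 0.5628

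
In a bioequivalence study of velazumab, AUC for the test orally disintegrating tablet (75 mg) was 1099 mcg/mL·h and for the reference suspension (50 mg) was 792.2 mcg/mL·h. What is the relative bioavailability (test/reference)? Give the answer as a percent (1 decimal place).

F_rel = (AUC_test/D_test) / (AUC_ref/D_ref)
      = (1099/75) / (792.2/50)
      = 14.6533 / 15.844 = 0.9248 = 92.48%

F_rel = 92.5%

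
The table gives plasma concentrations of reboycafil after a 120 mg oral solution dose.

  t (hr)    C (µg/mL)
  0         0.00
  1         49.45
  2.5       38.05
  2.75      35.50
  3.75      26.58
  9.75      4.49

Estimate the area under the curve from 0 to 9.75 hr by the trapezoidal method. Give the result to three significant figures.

Trapezoidal AUC_0→9.75:
  [0→1]: (0.00+49.45)/2 × 1 = 24.725
  [1→2.5]: (49.45+38.05)/2 × 1.5 = 65.625
  [2.5→2.75]: (38.05+35.50)/2 × 0.25 = 9.19375
  [2.75→3.75]: (35.50+26.58)/2 × 1 = 31.04
  [3.75→9.75]: (26.58+4.49)/2 × 6 = 93.21
  Sum = 223.79375 µg/mL·hr

AUC = 224 µg/mL·hr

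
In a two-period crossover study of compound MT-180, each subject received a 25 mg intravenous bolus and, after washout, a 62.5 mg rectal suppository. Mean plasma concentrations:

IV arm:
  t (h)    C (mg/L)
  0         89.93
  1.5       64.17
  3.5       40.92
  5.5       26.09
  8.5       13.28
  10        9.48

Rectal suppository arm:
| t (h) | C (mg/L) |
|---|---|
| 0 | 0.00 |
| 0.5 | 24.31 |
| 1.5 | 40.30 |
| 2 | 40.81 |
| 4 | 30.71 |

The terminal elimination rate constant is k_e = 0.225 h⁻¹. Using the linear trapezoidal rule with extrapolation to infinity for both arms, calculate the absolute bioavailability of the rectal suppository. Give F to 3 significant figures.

F = 0.263

Trapezoidal AUC_0→10 (IV):
  [0→1.5]: (89.93+64.17)/2 × 1.5 = 115.575
  [1.5→3.5]: (64.17+40.92)/2 × 2 = 105.09
  [3.5→5.5]: (40.92+26.09)/2 × 2 = 67.01
  [5.5→8.5]: (26.09+13.28)/2 × 3 = 59.055
  [8.5→10]: (13.28+9.48)/2 × 1.5 = 17.07
  Sum = 363.8 mg/L·h
IV tail: 9.48/0.225 = 42.133; AUC_iv,0→∞ = 363.8 + 42.133 = 405.933 mg/L·h
Trapezoidal AUC_0→4 (rectal suppository):
  [0→0.5]: (0.00+24.31)/2 × 0.5 = 6.0775
  [0.5→1.5]: (24.31+40.30)/2 × 1 = 32.305
  [1.5→2]: (40.30+40.81)/2 × 0.5 = 20.2775
  [2→4]: (40.81+30.71)/2 × 2 = 71.52
  Sum = 130.18 mg/L·h
rectal suppository tail: 30.71/0.225 = 136.489; AUC_ev,0→∞ = 130.18 + 136.489 = 266.669 mg/L·h
F = (AUC_ev/D_ev)/(AUC_iv/D_iv) = (266.669/62.5)/(405.933/25) = 4.266704/16.23732 = 0.2628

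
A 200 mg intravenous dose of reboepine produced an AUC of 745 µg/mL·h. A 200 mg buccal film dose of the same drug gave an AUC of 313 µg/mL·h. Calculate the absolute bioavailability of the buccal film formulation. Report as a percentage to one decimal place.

F = (AUC_ev / D_ev) / (AUC_iv / D_iv)
  = (313/200) / (745/200)
  = 1.565 / 3.725 = 0.4201
  = 42.01%

F = 42.0%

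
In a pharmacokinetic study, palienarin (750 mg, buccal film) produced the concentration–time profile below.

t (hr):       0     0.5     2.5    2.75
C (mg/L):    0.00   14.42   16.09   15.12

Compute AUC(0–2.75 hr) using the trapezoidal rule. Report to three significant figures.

AUC = 38.0 mg/L·hr

Trapezoidal AUC_0→2.75:
  [0→0.5]: (0.00+14.42)/2 × 0.5 = 3.605
  [0.5→2.5]: (14.42+16.09)/2 × 2 = 30.51
  [2.5→2.75]: (16.09+15.12)/2 × 0.25 = 3.90125
  Sum = 38.01625 mg/L·hr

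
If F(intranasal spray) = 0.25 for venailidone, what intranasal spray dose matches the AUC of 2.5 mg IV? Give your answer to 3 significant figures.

For equal systemic exposure: F × D_ev = D_iv
D_ev = D_iv / F = 2.5 / 0.25 = 10 mg

D_intranasal = 10.0 mg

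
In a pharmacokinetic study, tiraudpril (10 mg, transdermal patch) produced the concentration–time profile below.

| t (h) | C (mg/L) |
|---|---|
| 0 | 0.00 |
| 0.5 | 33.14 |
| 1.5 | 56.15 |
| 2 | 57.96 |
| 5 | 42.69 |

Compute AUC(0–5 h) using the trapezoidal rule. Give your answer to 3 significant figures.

AUC = 232 mg/L·h

Trapezoidal AUC_0→5:
  [0→0.5]: (0.00+33.14)/2 × 0.5 = 8.285
  [0.5→1.5]: (33.14+56.15)/2 × 1 = 44.645
  [1.5→2]: (56.15+57.96)/2 × 0.5 = 28.5275
  [2→5]: (57.96+42.69)/2 × 3 = 150.975
  Sum = 232.4325 mg/L·h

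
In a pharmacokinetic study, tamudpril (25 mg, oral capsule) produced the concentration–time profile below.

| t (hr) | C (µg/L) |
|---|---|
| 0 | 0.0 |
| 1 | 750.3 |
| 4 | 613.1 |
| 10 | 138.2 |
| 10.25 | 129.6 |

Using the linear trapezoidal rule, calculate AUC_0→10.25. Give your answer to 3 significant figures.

Trapezoidal AUC_0→10.25:
  [0→1]: (0.0+750.3)/2 × 1 = 375.15
  [1→4]: (750.3+613.1)/2 × 3 = 2045.1
  [4→10]: (613.1+138.2)/2 × 6 = 2253.9
  [10→10.25]: (138.2+129.6)/2 × 0.25 = 33.475
  Sum = 4707.625 µg/L·hr

AUC = 4710 µg/L·hr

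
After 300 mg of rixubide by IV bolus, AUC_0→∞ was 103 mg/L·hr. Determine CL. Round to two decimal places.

CL = Dose_iv / AUC_0→∞
   = 300 / 103 = 2.91262 L/hr

CL = 2.91 L/hr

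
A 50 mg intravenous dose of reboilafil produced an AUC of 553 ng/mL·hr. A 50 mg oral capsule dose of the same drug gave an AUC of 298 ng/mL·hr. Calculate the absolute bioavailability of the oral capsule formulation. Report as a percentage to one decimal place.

F = 53.9%

F = (AUC_ev / D_ev) / (AUC_iv / D_iv)
  = (298/50) / (553/50)
  = 5.96 / 11.06 = 0.5389
  = 53.89%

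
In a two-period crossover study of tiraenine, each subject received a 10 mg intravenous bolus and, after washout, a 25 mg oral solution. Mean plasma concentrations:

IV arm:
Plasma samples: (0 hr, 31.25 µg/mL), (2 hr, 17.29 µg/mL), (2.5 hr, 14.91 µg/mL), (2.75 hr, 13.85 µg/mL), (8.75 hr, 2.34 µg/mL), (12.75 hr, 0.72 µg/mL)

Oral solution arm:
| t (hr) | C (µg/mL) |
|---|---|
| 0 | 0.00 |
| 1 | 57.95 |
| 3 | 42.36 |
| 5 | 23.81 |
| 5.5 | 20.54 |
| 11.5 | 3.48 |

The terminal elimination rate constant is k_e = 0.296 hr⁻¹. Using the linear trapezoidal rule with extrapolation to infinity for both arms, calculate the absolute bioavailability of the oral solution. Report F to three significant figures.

F = 0.990

Trapezoidal AUC_0→12.75 (IV):
  [0→2]: (31.25+17.29)/2 × 2 = 48.54
  [2→2.5]: (17.29+14.91)/2 × 0.5 = 8.05
  [2.5→2.75]: (14.91+13.85)/2 × 0.25 = 3.595
  [2.75→8.75]: (13.85+2.34)/2 × 6 = 48.57
  [8.75→12.75]: (2.34+0.72)/2 × 4 = 6.12
  Sum = 114.875 µg/mL·hr
IV tail: 0.72/0.296 = 2.432; AUC_iv,0→∞ = 114.875 + 2.432 = 117.307 µg/mL·hr
Trapezoidal AUC_0→11.5 (oral solution):
  [0→1]: (0.00+57.95)/2 × 1 = 28.975
  [1→3]: (57.95+42.36)/2 × 2 = 100.31
  [3→5]: (42.36+23.81)/2 × 2 = 66.17
  [5→5.5]: (23.81+20.54)/2 × 0.5 = 11.0875
  [5.5→11.5]: (20.54+3.48)/2 × 6 = 72.06
  Sum = 278.6025 µg/mL·hr
oral solution tail: 3.48/0.296 = 11.757; AUC_ev,0→∞ = 278.6025 + 11.757 = 290.3595 µg/mL·hr
F = (AUC_ev/D_ev)/(AUC_iv/D_iv) = (290.3595/25)/(117.307/10) = 11.61438/11.7307 = 0.9901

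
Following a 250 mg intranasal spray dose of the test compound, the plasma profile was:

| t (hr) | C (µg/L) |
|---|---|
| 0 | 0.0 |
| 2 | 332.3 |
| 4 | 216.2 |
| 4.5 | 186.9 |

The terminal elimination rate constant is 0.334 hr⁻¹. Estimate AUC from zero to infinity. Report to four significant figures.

AUC = 1541 µg/L·hr

Trapezoidal AUC_0→4.5:
  [0→2]: (0.0+332.3)/2 × 2 = 332.3
  [2→4]: (332.3+216.2)/2 × 2 = 548.5
  [4→4.5]: (216.2+186.9)/2 × 0.5 = 100.775
  Sum = 981.575 µg/L·hr
Extrapolated tail: C_last / k_e = 186.9 / 0.334 = 559.581
AUC_0→∞ = 981.575 + 559.581 = 1541.156 µg/L·hr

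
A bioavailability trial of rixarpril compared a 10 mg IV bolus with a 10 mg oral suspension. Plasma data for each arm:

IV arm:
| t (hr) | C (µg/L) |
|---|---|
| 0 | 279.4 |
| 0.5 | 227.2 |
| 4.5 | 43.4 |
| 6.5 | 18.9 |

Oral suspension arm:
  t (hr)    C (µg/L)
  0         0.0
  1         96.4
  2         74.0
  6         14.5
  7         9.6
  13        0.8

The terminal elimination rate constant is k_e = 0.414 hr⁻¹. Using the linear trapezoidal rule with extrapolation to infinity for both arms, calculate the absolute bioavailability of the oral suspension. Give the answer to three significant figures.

Trapezoidal AUC_0→6.5 (IV):
  [0→0.5]: (279.4+227.2)/2 × 0.5 = 126.65
  [0.5→4.5]: (227.2+43.4)/2 × 4 = 541.2
  [4.5→6.5]: (43.4+18.9)/2 × 2 = 62.3
  Sum = 730.15 µg/L·hr
IV tail: 18.9/0.414 = 45.652; AUC_iv,0→∞ = 730.15 + 45.652 = 775.802 µg/L·hr
Trapezoidal AUC_0→13 (oral suspension):
  [0→1]: (0.0+96.4)/2 × 1 = 48.2
  [1→2]: (96.4+74.0)/2 × 1 = 85.2
  [2→6]: (74.0+14.5)/2 × 4 = 177.0
  [6→7]: (14.5+9.6)/2 × 1 = 12.05
  [7→13]: (9.6+0.8)/2 × 6 = 31.2
  Sum = 353.65 µg/L·hr
oral suspension tail: 0.8/0.414 = 1.932; AUC_ev,0→∞ = 353.65 + 1.932 = 355.582 µg/L·hr
F = (AUC_ev/D_ev)/(AUC_iv/D_iv) = (355.582/10)/(775.802/10) = 35.5582/77.5802 = 0.4583

F = 0.458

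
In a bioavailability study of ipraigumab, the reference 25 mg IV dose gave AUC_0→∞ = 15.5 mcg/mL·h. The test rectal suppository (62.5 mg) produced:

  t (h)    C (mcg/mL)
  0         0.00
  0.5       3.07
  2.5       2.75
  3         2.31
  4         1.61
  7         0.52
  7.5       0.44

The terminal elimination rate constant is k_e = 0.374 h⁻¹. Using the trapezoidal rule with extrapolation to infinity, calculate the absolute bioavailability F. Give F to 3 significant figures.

Trapezoidal AUC_0→7.5 (rectal suppository):
  [0→0.5]: (0.00+3.07)/2 × 0.5 = 0.7675
  [0.5→2.5]: (3.07+2.75)/2 × 2 = 5.82
  [2.5→3]: (2.75+2.31)/2 × 0.5 = 1.265
  [3→4]: (2.31+1.61)/2 × 1 = 1.96
  [4→7]: (1.61+0.52)/2 × 3 = 3.195
  [7→7.5]: (0.52+0.44)/2 × 0.5 = 0.24
  Sum = 13.2475 mcg/mL·h
Tail: C_last/k_e = 0.44/0.374 = 1.176
AUC_0→∞ (rectal suppository) = 13.2475 + 1.176 = 14.4235 mcg/mL·h
F = (AUC_ev/D_ev)/(AUC_iv/D_iv) = (14.4235/62.5)/(15.5/25) = 0.230776/0.62 = 0.3722

F = 0.372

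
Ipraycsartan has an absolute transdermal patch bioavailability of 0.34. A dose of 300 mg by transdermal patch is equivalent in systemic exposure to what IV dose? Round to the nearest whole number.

Systemic exposure from an extravascular dose = F × D_ev, so the equivalent IV dose is F × D_ev.
D_iv = F × D_ev = 0.34 × 300 = 102 mg

D_iv = 102 mg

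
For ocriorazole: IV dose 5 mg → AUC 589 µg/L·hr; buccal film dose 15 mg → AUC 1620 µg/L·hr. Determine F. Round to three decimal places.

F = 0.917

F = (AUC_ev / D_ev) / (AUC_iv / D_iv)
  = (1620/15) / (589/5)
  = 108 / 117.8 = 0.9168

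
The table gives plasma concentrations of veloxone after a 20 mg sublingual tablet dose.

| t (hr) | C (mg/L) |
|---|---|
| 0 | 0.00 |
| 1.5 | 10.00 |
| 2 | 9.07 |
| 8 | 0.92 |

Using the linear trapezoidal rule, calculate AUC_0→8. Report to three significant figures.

Trapezoidal AUC_0→8:
  [0→1.5]: (0.00+10.00)/2 × 1.5 = 7.5
  [1.5→2]: (10.00+9.07)/2 × 0.5 = 4.7675
  [2→8]: (9.07+0.92)/2 × 6 = 29.97
  Sum = 42.2375 mg/L·hr

AUC = 42.2 mg/L·hr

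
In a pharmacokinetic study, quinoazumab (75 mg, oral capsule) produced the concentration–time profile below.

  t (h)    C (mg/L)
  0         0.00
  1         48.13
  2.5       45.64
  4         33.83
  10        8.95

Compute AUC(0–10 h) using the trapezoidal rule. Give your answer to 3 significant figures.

Trapezoidal AUC_0→10:
  [0→1]: (0.00+48.13)/2 × 1 = 24.065
  [1→2.5]: (48.13+45.64)/2 × 1.5 = 70.3275
  [2.5→4]: (45.64+33.83)/2 × 1.5 = 59.6025
  [4→10]: (33.83+8.95)/2 × 6 = 128.34
  Sum = 282.335 mg/L·h

AUC = 282 mg/L·h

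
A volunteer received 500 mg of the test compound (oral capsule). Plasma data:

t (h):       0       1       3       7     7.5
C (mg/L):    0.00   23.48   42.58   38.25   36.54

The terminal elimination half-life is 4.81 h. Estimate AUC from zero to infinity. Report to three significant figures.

AUC = 512 mg/L·h

Trapezoidal AUC_0→7.5:
  [0→1]: (0.00+23.48)/2 × 1 = 11.74
  [1→3]: (23.48+42.58)/2 × 2 = 66.06
  [3→7]: (42.58+38.25)/2 × 4 = 161.66
  [7→7.5]: (38.25+36.54)/2 × 0.5 = 18.6975
  Sum = 258.1575 mg/L·h
k_e = ln2 / t½ = 0.693147 / 4.81 = 0.1441 h^-1
Extrapolated tail: C_last / k_e = 36.54 / 0.1441 = 253.574
AUC_0→∞ = 258.1575 + 253.574 = 511.7315 mg/L·h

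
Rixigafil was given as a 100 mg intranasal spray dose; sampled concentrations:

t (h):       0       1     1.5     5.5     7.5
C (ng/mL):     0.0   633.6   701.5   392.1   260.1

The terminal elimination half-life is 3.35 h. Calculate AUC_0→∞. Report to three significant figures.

Trapezoidal AUC_0→7.5:
  [0→1]: (0.0+633.6)/2 × 1 = 316.8
  [1→1.5]: (633.6+701.5)/2 × 0.5 = 333.775
  [1.5→5.5]: (701.5+392.1)/2 × 4 = 2187.2
  [5.5→7.5]: (392.1+260.1)/2 × 2 = 652.2
  Sum = 3489.975 ng/mL·h
k_e = ln2 / t½ = 0.693147 / 3.35 = 0.2069 h^-1
Extrapolated tail: C_last / k_e = 260.1 / 0.2069 = 1257.129
AUC_0→∞ = 3489.975 + 1257.129 = 4747.104 ng/mL·h

AUC = 4750 ng/mL·h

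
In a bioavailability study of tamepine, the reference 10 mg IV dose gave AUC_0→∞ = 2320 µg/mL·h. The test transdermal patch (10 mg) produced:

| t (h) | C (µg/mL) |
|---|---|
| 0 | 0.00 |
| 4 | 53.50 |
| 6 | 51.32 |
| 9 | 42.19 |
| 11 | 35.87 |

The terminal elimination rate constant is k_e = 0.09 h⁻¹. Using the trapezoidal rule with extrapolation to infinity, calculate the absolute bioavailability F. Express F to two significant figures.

Trapezoidal AUC_0→11 (transdermal patch):
  [0→4]: (0.00+53.50)/2 × 4 = 107.0
  [4→6]: (53.50+51.32)/2 × 2 = 104.82
  [6→9]: (51.32+42.19)/2 × 3 = 140.265
  [9→11]: (42.19+35.87)/2 × 2 = 78.06
  Sum = 430.145 µg/mL·h
Tail: C_last/k_e = 35.87/0.09 = 398.556
AUC_0→∞ (transdermal patch) = 430.145 + 398.556 = 828.701 µg/mL·h
F = (AUC_ev/D_ev)/(AUC_iv/D_iv) = (828.701/10)/(2320/10) = 82.8701/232 = 0.3572

F = 0.36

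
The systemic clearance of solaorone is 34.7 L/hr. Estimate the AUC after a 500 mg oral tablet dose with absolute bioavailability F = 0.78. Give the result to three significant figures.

AUC_0→∞ = F × Dose / CL
        = 0.78 × 500 / 34.7 = 11.2392 mg/L·hr

AUC = 11.2 mg/L·hr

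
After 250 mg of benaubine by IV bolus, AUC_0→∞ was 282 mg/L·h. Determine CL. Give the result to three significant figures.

CL = Dose_iv / AUC_0→∞
   = 250 / 282 = 0.886525 L/h

CL = 0.887 L/h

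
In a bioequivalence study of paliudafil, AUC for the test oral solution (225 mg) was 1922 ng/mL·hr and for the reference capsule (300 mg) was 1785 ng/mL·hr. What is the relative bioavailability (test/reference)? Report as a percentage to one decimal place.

F_rel = (AUC_test/D_test) / (AUC_ref/D_ref)
      = (1922/225) / (1785/300)
      = 8.54222 / 5.95 = 1.4357 = 143.57%

F_rel = 143.6%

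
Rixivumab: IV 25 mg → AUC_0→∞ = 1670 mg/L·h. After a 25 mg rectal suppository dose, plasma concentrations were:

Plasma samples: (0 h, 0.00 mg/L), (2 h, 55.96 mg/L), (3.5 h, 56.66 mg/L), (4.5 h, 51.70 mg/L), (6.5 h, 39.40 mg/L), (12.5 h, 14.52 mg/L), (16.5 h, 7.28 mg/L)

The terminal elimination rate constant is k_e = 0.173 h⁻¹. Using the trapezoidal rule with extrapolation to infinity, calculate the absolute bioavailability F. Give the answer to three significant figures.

Trapezoidal AUC_0→16.5 (rectal suppository):
  [0→2]: (0.00+55.96)/2 × 2 = 55.96
  [2→3.5]: (55.96+56.66)/2 × 1.5 = 84.465
  [3.5→4.5]: (56.66+51.70)/2 × 1 = 54.18
  [4.5→6.5]: (51.70+39.40)/2 × 2 = 91.1
  [6.5→12.5]: (39.40+14.52)/2 × 6 = 161.76
  [12.5→16.5]: (14.52+7.28)/2 × 4 = 43.6
  Sum = 491.065 mg/L·h
Tail: C_last/k_e = 7.28/0.173 = 42.081
AUC_0→∞ (rectal suppository) = 491.065 + 42.081 = 533.146 mg/L·h
F = (AUC_ev/D_ev)/(AUC_iv/D_iv) = (533.146/25)/(1670/25) = 21.32584/66.8 = 0.3192

F = 0.319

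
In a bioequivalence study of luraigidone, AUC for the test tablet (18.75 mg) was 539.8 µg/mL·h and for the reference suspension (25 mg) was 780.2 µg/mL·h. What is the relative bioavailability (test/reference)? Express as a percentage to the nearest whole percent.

F_rel = (AUC_test/D_test) / (AUC_ref/D_ref)
      = (539.8/18.75) / (780.2/25)
      = 28.7893 / 31.208 = 0.9225 = 92.25%

F_rel = 92%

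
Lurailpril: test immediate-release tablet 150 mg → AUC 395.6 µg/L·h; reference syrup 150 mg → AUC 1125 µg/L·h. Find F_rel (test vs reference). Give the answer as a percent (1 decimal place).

F_rel = 35.2%

F_rel = (AUC_test/D_test) / (AUC_ref/D_ref)
      = (395.6/150) / (1125/150)
      = 2.63733 / 7.5 = 0.3516 = 35.16%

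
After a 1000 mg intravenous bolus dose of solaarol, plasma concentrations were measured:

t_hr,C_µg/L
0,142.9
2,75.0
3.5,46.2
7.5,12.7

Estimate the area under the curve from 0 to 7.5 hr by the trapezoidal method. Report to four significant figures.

AUC = 426.6 µg/L·hr

Trapezoidal AUC_0→7.5:
  [0→2]: (142.9+75.0)/2 × 2 = 217.9
  [2→3.5]: (75.0+46.2)/2 × 1.5 = 90.9
  [3.5→7.5]: (46.2+12.7)/2 × 4 = 117.8
  Sum = 426.6 µg/L·hr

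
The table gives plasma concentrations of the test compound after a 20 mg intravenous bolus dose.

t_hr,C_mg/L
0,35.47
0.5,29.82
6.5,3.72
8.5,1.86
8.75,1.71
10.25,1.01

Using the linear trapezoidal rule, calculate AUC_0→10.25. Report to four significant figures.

AUC = 125.0 mg/L·hr

Trapezoidal AUC_0→10.25:
  [0→0.5]: (35.47+29.82)/2 × 0.5 = 16.3225
  [0.5→6.5]: (29.82+3.72)/2 × 6 = 100.62
  [6.5→8.5]: (3.72+1.86)/2 × 2 = 5.58
  [8.5→8.75]: (1.86+1.71)/2 × 0.25 = 0.44625
  [8.75→10.25]: (1.71+1.01)/2 × 1.5 = 2.04
  Sum = 125.00875 mg/L·hr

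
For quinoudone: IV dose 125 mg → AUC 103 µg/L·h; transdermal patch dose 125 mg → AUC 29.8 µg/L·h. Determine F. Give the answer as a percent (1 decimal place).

F = (AUC_ev / D_ev) / (AUC_iv / D_iv)
  = (29.8/125) / (103/125)
  = 0.2384 / 0.824 = 0.2893
  = 28.93%

F = 28.9%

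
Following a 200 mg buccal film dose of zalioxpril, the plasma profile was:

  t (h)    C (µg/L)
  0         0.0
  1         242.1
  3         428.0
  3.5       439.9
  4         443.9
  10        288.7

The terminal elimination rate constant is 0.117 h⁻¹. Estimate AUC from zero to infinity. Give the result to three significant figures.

AUC = 5890 µg/L·h

Trapezoidal AUC_0→10:
  [0→1]: (0.0+242.1)/2 × 1 = 121.05
  [1→3]: (242.1+428.0)/2 × 2 = 670.1
  [3→3.5]: (428.0+439.9)/2 × 0.5 = 216.975
  [3.5→4]: (439.9+443.9)/2 × 0.5 = 220.95
  [4→10]: (443.9+288.7)/2 × 6 = 2197.8
  Sum = 3426.875 µg/L·h
Extrapolated tail: C_last / k_e = 288.7 / 0.117 = 2467.521
AUC_0→∞ = 3426.875 + 2467.521 = 5894.396 µg/L·h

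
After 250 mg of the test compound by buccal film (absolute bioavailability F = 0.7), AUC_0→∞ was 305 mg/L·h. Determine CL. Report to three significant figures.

CL = 0.574 L/h

CL = F × Dose / AUC_0→∞
   = 0.7 × 250 / 305 = 0.57377 L/h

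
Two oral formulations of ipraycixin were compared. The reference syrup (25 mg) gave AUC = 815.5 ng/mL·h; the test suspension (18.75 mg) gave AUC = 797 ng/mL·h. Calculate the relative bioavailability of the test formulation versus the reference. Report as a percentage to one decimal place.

F_rel = 130.3%

F_rel = (AUC_test/D_test) / (AUC_ref/D_ref)
      = (797/18.75) / (815.5/25)
      = 42.5067 / 32.62 = 1.3031 = 130.31%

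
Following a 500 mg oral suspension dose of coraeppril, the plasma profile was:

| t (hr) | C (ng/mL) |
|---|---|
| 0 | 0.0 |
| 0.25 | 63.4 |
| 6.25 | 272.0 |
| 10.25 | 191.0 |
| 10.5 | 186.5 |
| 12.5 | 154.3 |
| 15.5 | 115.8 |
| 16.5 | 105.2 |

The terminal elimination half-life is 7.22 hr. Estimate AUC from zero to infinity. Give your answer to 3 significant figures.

AUC = 3940 ng/mL·hr

Trapezoidal AUC_0→16.5:
  [0→0.25]: (0.0+63.4)/2 × 0.25 = 7.925
  [0.25→6.25]: (63.4+272.0)/2 × 6 = 1006.2
  [6.25→10.25]: (272.0+191.0)/2 × 4 = 926.0
  [10.25→10.5]: (191.0+186.5)/2 × 0.25 = 47.1875
  [10.5→12.5]: (186.5+154.3)/2 × 2 = 340.8
  [12.5→15.5]: (154.3+115.8)/2 × 3 = 405.15
  [15.5→16.5]: (115.8+105.2)/2 × 1 = 110.5
  Sum = 2843.7625 ng/mL·hr
k_e = ln2 / t½ = 0.693147 / 7.22 = 0.0960 hr^-1
Extrapolated tail: C_last / k_e = 105.2 / 0.096 = 1095.833
AUC_0→∞ = 2843.7625 + 1095.833 = 3939.5955 ng/mL·hr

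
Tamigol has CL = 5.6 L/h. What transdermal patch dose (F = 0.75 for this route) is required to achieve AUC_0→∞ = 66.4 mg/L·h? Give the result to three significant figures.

Dose = 496 mg

Dose = CL × AUC_0→∞ / F
     = 5.6 × 66.4 / 0.75 = 495.787 mg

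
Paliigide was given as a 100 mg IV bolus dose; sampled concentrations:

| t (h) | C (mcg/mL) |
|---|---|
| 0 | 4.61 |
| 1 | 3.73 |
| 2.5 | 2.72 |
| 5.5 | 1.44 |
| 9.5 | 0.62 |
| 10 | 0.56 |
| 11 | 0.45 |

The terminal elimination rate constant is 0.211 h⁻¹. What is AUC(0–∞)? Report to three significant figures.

AUC = 22.3 mcg/mL·h

Trapezoidal AUC_0→11:
  [0→1]: (4.61+3.73)/2 × 1 = 4.17
  [1→2.5]: (3.73+2.72)/2 × 1.5 = 4.8375
  [2.5→5.5]: (2.72+1.44)/2 × 3 = 6.24
  [5.5→9.5]: (1.44+0.62)/2 × 4 = 4.12
  [9.5→10]: (0.62+0.56)/2 × 0.5 = 0.295
  [10→11]: (0.56+0.45)/2 × 1 = 0.505
  Sum = 20.1675 mcg/mL·h
Extrapolated tail: C_last / k_e = 0.45 / 0.211 = 2.133
AUC_0→∞ = 20.1675 + 2.133 = 22.3005 mcg/mL·h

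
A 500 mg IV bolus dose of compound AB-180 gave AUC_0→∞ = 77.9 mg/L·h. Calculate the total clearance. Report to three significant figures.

CL = 6.42 L/h

CL = Dose_iv / AUC_0→∞
   = 500 / 77.9 = 6.41849 L/h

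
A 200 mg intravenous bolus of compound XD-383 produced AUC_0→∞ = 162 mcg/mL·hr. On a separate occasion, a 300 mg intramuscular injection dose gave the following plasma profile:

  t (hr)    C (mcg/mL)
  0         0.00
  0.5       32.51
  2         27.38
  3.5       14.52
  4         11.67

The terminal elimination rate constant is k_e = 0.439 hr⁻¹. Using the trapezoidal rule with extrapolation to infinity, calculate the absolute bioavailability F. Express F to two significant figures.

Trapezoidal AUC_0→4 (intramuscular injection):
  [0→0.5]: (0.00+32.51)/2 × 0.5 = 8.1275
  [0.5→2]: (32.51+27.38)/2 × 1.5 = 44.9175
  [2→3.5]: (27.38+14.52)/2 × 1.5 = 31.425
  [3.5→4]: (14.52+11.67)/2 × 0.5 = 6.5475
  Sum = 91.0175 mcg/mL·hr
Tail: C_last/k_e = 11.67/0.439 = 26.583
AUC_0→∞ (intramuscular injection) = 91.0175 + 26.583 = 117.6005 mcg/mL·hr
F = (AUC_ev/D_ev)/(AUC_iv/D_iv) = (117.6005/300)/(162/200) = 0.392002/0.81 = 0.4840

F = 0.48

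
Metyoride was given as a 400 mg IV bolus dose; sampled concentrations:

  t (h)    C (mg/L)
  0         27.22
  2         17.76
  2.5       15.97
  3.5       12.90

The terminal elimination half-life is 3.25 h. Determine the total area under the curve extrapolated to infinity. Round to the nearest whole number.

AUC = 128 mg/L·h

Trapezoidal AUC_0→3.5:
  [0→2]: (27.22+17.76)/2 × 2 = 44.98
  [2→2.5]: (17.76+15.97)/2 × 0.5 = 8.4325
  [2.5→3.5]: (15.97+12.90)/2 × 1 = 14.435
  Sum = 67.8475 mg/L·h
k_e = ln2 / t½ = 0.693147 / 3.25 = 0.2133 h^-1
Extrapolated tail: C_last / k_e = 12.90 / 0.2133 = 60.478
AUC_0→∞ = 67.8475 + 60.478 = 128.3255 mg/L·h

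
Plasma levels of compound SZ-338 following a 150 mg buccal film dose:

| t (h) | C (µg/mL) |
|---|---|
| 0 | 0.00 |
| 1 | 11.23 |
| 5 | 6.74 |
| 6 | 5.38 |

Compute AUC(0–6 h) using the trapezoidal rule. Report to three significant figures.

Trapezoidal AUC_0→6:
  [0→1]: (0.00+11.23)/2 × 1 = 5.615
  [1→5]: (11.23+6.74)/2 × 4 = 35.94
  [5→6]: (6.74+5.38)/2 × 1 = 6.06
  Sum = 47.615 µg/mL·h

AUC = 47.6 µg/mL·h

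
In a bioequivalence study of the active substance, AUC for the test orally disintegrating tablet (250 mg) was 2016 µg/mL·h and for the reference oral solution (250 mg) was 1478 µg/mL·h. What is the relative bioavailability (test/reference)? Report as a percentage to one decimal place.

F_rel = 136.4%

F_rel = (AUC_test/D_test) / (AUC_ref/D_ref)
      = (2016/250) / (1478/250)
      = 8.064 / 5.912 = 1.3640 = 136.40%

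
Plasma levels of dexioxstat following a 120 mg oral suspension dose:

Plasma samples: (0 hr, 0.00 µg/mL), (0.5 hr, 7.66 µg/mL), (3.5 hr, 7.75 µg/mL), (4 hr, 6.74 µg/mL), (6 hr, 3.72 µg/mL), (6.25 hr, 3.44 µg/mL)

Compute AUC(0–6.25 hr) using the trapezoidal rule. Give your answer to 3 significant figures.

AUC = 40.0 µg/mL·hr

Trapezoidal AUC_0→6.25:
  [0→0.5]: (0.00+7.66)/2 × 0.5 = 1.915
  [0.5→3.5]: (7.66+7.75)/2 × 3 = 23.115
  [3.5→4]: (7.75+6.74)/2 × 0.5 = 3.6225
  [4→6]: (6.74+3.72)/2 × 2 = 10.46
  [6→6.25]: (3.72+3.44)/2 × 0.25 = 0.895
  Sum = 40.0075 µg/mL·hr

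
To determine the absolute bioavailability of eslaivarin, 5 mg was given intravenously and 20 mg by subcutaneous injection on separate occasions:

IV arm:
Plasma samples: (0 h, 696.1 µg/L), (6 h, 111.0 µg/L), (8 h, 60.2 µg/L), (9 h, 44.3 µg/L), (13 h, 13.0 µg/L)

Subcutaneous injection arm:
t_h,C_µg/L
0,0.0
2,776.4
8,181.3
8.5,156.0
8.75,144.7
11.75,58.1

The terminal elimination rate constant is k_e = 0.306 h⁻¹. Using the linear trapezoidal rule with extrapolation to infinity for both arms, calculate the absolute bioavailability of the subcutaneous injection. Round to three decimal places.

F = 0.381

Trapezoidal AUC_0→13 (IV):
  [0→6]: (696.1+111.0)/2 × 6 = 2421.3
  [6→8]: (111.0+60.2)/2 × 2 = 171.2
  [8→9]: (60.2+44.3)/2 × 1 = 52.25
  [9→13]: (44.3+13.0)/2 × 4 = 114.6
  Sum = 2759.35 µg/L·h
IV tail: 13.0/0.306 = 42.484; AUC_iv,0→∞ = 2759.35 + 42.484 = 2801.834 µg/L·h
Trapezoidal AUC_0→11.75 (subcutaneous injection):
  [0→2]: (0.0+776.4)/2 × 2 = 776.4
  [2→8]: (776.4+181.3)/2 × 6 = 2873.1
  [8→8.5]: (181.3+156.0)/2 × 0.5 = 84.325
  [8.5→8.75]: (156.0+144.7)/2 × 0.25 = 37.5875
  [8.75→11.75]: (144.7+58.1)/2 × 3 = 304.2
  Sum = 4075.6125 µg/L·h
subcutaneous injection tail: 58.1/0.306 = 189.869; AUC_ev,0→∞ = 4075.6125 + 189.869 = 4265.4815 µg/L·h
F = (AUC_ev/D_ev)/(AUC_iv/D_iv) = (4265.4815/20)/(2801.834/5) = 213.274/560.3668 = 0.3806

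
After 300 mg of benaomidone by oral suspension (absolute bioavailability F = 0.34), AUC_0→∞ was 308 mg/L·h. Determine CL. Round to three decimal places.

CL = 0.331 L/h

CL = F × Dose / AUC_0→∞
   = 0.34 × 300 / 308 = 0.331169 L/h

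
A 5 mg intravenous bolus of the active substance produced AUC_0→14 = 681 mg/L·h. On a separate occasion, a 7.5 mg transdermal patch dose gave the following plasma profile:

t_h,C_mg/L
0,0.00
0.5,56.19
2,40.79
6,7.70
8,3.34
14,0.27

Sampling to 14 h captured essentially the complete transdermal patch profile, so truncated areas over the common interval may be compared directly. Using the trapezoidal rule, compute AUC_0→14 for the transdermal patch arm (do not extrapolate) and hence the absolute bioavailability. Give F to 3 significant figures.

Trapezoidal AUC_0→14 (transdermal patch):
  [0→0.5]: (0.00+56.19)/2 × 0.5 = 14.0475
  [0.5→2]: (56.19+40.79)/2 × 1.5 = 72.735
  [2→6]: (40.79+7.70)/2 × 4 = 96.98
  [6→8]: (7.70+3.34)/2 × 2 = 11.04
  [8→14]: (3.34+0.27)/2 × 6 = 10.83
  Sum = 205.6325 mg/L·h
F = (AUC_ev/D_ev)/(AUC_iv/D_iv) = (205.6325/7.5)/(681/5) = 27.4177/136.2 = 0.2013

F = 0.201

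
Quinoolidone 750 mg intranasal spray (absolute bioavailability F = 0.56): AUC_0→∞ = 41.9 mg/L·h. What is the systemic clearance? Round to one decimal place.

CL = 10.0 L/h

CL = F × Dose / AUC_0→∞
   = 0.56 × 750 / 41.9 = 10.0239 L/h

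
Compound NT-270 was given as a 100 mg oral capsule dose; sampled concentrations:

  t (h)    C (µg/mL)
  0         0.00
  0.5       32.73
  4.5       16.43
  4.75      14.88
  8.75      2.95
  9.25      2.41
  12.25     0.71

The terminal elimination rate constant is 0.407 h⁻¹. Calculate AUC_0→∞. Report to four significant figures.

Trapezoidal AUC_0→12.25:
  [0→0.5]: (0.00+32.73)/2 × 0.5 = 8.1825
  [0.5→4.5]: (32.73+16.43)/2 × 4 = 98.32
  [4.5→4.75]: (16.43+14.88)/2 × 0.25 = 3.91375
  [4.75→8.75]: (14.88+2.95)/2 × 4 = 35.66
  [8.75→9.25]: (2.95+2.41)/2 × 0.5 = 1.34
  [9.25→12.25]: (2.41+0.71)/2 × 3 = 4.68
  Sum = 152.09625 µg/mL·h
Extrapolated tail: C_last / k_e = 0.71 / 0.407 = 1.744
AUC_0→∞ = 152.09625 + 1.744 = 153.84025 µg/mL·h

AUC = 153.8 µg/mL·h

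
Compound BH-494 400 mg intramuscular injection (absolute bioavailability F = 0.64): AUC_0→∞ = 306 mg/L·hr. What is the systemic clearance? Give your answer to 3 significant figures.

CL = 0.837 L/hr

CL = F × Dose / AUC_0→∞
   = 0.64 × 400 / 306 = 0.836601 L/hr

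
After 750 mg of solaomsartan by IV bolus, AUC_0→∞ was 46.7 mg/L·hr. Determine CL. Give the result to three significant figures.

CL = Dose_iv / AUC_0→∞
   = 750 / 46.7 = 16.06 L/hr

CL = 16.1 L/hr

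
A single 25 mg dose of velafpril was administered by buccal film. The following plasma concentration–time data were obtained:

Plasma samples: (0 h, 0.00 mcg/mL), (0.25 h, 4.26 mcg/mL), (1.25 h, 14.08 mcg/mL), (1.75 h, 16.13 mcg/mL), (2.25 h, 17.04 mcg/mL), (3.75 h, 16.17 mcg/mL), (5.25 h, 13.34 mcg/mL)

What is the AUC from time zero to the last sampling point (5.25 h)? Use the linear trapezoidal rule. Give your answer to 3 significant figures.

AUC = 72.6 mcg/mL·h

Trapezoidal AUC_0→5.25:
  [0→0.25]: (0.00+4.26)/2 × 0.25 = 0.5325
  [0.25→1.25]: (4.26+14.08)/2 × 1 = 9.17
  [1.25→1.75]: (14.08+16.13)/2 × 0.5 = 7.5525
  [1.75→2.25]: (16.13+17.04)/2 × 0.5 = 8.2925
  [2.25→3.75]: (17.04+16.17)/2 × 1.5 = 24.9075
  [3.75→5.25]: (16.17+13.34)/2 × 1.5 = 22.1325
  Sum = 72.5875 mcg/mL·h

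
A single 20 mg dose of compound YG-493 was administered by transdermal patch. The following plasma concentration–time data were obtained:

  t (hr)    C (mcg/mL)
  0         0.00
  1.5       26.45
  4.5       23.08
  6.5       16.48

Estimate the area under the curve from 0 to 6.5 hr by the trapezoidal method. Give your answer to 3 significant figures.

AUC = 134 mcg/mL·hr

Trapezoidal AUC_0→6.5:
  [0→1.5]: (0.00+26.45)/2 × 1.5 = 19.8375
  [1.5→4.5]: (26.45+23.08)/2 × 3 = 74.295
  [4.5→6.5]: (23.08+16.48)/2 × 2 = 39.56
  Sum = 133.6925 mcg/mL·hr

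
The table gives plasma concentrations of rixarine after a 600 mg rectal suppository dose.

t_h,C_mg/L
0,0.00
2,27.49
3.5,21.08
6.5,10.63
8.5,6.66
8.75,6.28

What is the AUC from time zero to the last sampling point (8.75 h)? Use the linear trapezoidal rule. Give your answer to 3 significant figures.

AUC = 130 mg/L·h

Trapezoidal AUC_0→8.75:
  [0→2]: (0.00+27.49)/2 × 2 = 27.49
  [2→3.5]: (27.49+21.08)/2 × 1.5 = 36.4275
  [3.5→6.5]: (21.08+10.63)/2 × 3 = 47.565
  [6.5→8.5]: (10.63+6.66)/2 × 2 = 17.29
  [8.5→8.75]: (6.66+6.28)/2 × 0.25 = 1.6175
  Sum = 130.39 mg/L·h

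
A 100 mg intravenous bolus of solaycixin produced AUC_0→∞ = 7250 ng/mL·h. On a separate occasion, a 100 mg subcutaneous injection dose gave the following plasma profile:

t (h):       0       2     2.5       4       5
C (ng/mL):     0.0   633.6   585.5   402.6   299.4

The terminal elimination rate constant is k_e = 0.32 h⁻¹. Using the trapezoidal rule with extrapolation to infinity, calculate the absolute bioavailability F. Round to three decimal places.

F = 0.409

Trapezoidal AUC_0→5 (subcutaneous injection):
  [0→2]: (0.0+633.6)/2 × 2 = 633.6
  [2→2.5]: (633.6+585.5)/2 × 0.5 = 304.775
  [2.5→4]: (585.5+402.6)/2 × 1.5 = 741.075
  [4→5]: (402.6+299.4)/2 × 1 = 351.0
  Sum = 2030.45 ng/mL·h
Tail: C_last/k_e = 299.4/0.32 = 935.625
AUC_0→∞ (subcutaneous injection) = 2030.45 + 935.625 = 2966.075 ng/mL·h
F = (AUC_ev/D_ev)/(AUC_iv/D_iv) = (2966.075/100)/(7250/100) = 29.66075/72.5 = 0.4091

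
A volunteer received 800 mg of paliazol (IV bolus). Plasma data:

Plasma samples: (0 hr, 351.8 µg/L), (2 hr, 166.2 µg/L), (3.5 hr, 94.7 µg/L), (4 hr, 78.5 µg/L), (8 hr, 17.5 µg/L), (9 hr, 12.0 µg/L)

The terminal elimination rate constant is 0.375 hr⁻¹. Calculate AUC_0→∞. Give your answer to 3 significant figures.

AUC = 996 µg/L·hr

Trapezoidal AUC_0→9:
  [0→2]: (351.8+166.2)/2 × 2 = 518.0
  [2→3.5]: (166.2+94.7)/2 × 1.5 = 195.675
  [3.5→4]: (94.7+78.5)/2 × 0.5 = 43.3
  [4→8]: (78.5+17.5)/2 × 4 = 192.0
  [8→9]: (17.5+12.0)/2 × 1 = 14.75
  Sum = 963.725 µg/L·hr
Extrapolated tail: C_last / k_e = 12.0 / 0.375 = 32.000
AUC_0→∞ = 963.725 + 32.000 = 995.725 µg/L·hr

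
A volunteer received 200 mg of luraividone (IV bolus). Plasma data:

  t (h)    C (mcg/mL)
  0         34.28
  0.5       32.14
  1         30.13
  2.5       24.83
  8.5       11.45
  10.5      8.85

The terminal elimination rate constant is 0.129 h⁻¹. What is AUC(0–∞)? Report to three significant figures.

Trapezoidal AUC_0→10.5:
  [0→0.5]: (34.28+32.14)/2 × 0.5 = 16.605
  [0.5→1]: (32.14+30.13)/2 × 0.5 = 15.5675
  [1→2.5]: (30.13+24.83)/2 × 1.5 = 41.22
  [2.5→8.5]: (24.83+11.45)/2 × 6 = 108.84
  [8.5→10.5]: (11.45+8.85)/2 × 2 = 20.3
  Sum = 202.5325 mcg/mL·h
Extrapolated tail: C_last / k_e = 8.85 / 0.129 = 68.605
AUC_0→∞ = 202.5325 + 68.605 = 271.1375 mcg/mL·h

AUC = 271 mcg/mL·h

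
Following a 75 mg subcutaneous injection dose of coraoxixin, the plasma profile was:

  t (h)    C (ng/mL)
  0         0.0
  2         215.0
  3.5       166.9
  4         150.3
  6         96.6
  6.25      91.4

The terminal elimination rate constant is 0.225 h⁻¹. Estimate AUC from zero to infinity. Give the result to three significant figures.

AUC = 1260 ng/mL·h

Trapezoidal AUC_0→6.25:
  [0→2]: (0.0+215.0)/2 × 2 = 215.0
  [2→3.5]: (215.0+166.9)/2 × 1.5 = 286.425
  [3.5→4]: (166.9+150.3)/2 × 0.5 = 79.3
  [4→6]: (150.3+96.6)/2 × 2 = 246.9
  [6→6.25]: (96.6+91.4)/2 × 0.25 = 23.5
  Sum = 851.125 ng/mL·h
Extrapolated tail: C_last / k_e = 91.4 / 0.225 = 406.222
AUC_0→∞ = 851.125 + 406.222 = 1257.347 ng/mL·h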